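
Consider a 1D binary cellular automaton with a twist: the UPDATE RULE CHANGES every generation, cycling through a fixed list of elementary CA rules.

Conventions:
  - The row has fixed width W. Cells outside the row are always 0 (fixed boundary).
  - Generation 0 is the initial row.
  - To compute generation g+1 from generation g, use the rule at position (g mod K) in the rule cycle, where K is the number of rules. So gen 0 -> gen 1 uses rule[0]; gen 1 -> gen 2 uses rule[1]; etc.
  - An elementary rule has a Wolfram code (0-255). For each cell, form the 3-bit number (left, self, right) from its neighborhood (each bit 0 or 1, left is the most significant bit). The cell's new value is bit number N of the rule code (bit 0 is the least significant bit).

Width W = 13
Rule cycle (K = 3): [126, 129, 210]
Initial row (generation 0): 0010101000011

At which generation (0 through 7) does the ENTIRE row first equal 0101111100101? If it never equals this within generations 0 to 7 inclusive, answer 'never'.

Gen 0: 0010101000011
Gen 1 (rule 126): 0111111100111
Gen 2 (rule 129): 0011111000010
Gen 3 (rule 210): 0101111100101
Gen 4 (rule 126): 1111000111111
Gen 5 (rule 129): 0110010011110
Gen 6 (rule 210): 1011101101111
Gen 7 (rule 126): 1110111111001

Answer: 3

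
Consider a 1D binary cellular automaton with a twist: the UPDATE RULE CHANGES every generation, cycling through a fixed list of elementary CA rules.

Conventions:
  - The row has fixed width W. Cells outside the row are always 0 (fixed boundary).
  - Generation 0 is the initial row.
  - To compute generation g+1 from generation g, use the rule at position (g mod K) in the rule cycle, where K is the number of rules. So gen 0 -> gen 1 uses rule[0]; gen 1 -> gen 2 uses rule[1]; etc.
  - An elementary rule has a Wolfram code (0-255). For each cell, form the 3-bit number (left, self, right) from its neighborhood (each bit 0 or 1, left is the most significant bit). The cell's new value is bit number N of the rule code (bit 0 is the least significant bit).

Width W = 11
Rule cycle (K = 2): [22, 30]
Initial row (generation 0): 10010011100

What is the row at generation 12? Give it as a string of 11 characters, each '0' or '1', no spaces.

Answer: 00011100000

Derivation:
Gen 0: 10010011100
Gen 1 (rule 22): 11111100010
Gen 2 (rule 30): 10000010111
Gen 3 (rule 22): 11000110000
Gen 4 (rule 30): 10101101000
Gen 5 (rule 22): 10100001100
Gen 6 (rule 30): 10110011010
Gen 7 (rule 22): 10001100011
Gen 8 (rule 30): 11011010110
Gen 9 (rule 22): 00000010001
Gen 10 (rule 30): 00000111011
Gen 11 (rule 22): 00001000000
Gen 12 (rule 30): 00011100000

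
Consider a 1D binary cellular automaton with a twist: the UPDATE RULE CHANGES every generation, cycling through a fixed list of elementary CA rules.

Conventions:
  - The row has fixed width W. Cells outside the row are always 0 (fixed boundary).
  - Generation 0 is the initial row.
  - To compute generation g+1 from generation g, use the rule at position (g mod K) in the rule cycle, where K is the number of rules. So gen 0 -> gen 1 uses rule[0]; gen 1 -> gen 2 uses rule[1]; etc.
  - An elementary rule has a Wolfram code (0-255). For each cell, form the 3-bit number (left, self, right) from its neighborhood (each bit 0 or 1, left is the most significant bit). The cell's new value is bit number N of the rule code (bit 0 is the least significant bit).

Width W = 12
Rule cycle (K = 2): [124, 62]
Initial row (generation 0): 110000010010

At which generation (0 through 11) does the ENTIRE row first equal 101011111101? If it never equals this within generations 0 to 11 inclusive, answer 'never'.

Gen 0: 110000010010
Gen 1 (rule 124): 111000011011
Gen 2 (rule 62): 100100110110
Gen 3 (rule 124): 110110111111
Gen 4 (rule 62): 101101100000
Gen 5 (rule 124): 111111110000
Gen 6 (rule 62): 100000001000
Gen 7 (rule 124): 110000001100
Gen 8 (rule 62): 101000011010
Gen 9 (rule 124): 111100011111
Gen 10 (rule 62): 100010110000
Gen 11 (rule 124): 110011111000

Answer: never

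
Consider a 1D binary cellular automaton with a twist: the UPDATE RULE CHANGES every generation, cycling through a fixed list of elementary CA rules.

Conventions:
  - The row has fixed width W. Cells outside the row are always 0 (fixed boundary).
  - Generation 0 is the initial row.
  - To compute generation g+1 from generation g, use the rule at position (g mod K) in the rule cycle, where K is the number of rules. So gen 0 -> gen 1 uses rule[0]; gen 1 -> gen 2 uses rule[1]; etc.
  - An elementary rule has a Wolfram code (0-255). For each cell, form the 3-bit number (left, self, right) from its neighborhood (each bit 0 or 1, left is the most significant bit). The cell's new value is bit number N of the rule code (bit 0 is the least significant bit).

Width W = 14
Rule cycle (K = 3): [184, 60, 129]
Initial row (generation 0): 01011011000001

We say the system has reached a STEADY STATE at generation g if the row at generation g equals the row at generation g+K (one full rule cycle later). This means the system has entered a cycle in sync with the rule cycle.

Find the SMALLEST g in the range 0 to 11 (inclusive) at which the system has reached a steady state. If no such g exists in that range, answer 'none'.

Answer: none

Derivation:
Gen 0: 01011011000001
Gen 1 (rule 184): 00110110100000
Gen 2 (rule 60): 00101101110000
Gen 3 (rule 129): 10000000100111
Gen 4 (rule 184): 01000000010110
Gen 5 (rule 60): 01100000011101
Gen 6 (rule 129): 00001111001000
Gen 7 (rule 184): 00001110100100
Gen 8 (rule 60): 00001001110110
Gen 9 (rule 129): 11100000100000
Gen 10 (rule 184): 11010000010000
Gen 11 (rule 60): 10111000011000
Gen 12 (rule 129): 00010011000011
Gen 13 (rule 184): 00001010100010
Gen 14 (rule 60): 00001111110011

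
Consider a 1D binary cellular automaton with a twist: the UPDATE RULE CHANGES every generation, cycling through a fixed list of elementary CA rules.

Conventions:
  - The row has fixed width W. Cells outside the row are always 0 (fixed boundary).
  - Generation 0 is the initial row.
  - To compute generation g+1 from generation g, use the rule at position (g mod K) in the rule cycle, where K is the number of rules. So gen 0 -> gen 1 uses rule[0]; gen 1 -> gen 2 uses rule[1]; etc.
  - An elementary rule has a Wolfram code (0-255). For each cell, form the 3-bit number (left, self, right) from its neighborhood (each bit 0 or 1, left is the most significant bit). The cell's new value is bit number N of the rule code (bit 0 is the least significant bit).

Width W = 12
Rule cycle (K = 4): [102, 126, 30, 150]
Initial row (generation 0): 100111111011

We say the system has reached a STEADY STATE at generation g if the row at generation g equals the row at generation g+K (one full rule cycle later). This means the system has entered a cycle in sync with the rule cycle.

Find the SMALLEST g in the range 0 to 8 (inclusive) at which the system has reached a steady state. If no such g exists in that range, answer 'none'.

Gen 0: 100111111011
Gen 1 (rule 102): 101000001101
Gen 2 (rule 126): 111100011111
Gen 3 (rule 30): 100010110000
Gen 4 (rule 150): 110110001000
Gen 5 (rule 102): 011010011000
Gen 6 (rule 126): 111111111100
Gen 7 (rule 30): 100000000010
Gen 8 (rule 150): 110000000111
Gen 9 (rule 102): 010000001001
Gen 10 (rule 126): 111000011111
Gen 11 (rule 30): 100100110000
Gen 12 (rule 150): 111111001000

Answer: none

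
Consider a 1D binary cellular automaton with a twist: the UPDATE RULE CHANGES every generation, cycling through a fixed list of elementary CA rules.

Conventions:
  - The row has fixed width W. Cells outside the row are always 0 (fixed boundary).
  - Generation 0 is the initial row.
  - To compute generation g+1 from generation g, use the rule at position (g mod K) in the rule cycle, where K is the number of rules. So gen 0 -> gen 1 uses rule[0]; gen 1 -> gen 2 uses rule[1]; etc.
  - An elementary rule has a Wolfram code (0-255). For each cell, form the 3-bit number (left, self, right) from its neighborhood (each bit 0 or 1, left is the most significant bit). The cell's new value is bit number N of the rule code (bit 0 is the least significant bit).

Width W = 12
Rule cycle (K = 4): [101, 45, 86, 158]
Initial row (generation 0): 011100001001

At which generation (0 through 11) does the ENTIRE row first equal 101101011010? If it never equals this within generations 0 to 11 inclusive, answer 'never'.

Gen 0: 011100001001
Gen 1 (rule 101): 000101101001
Gen 2 (rule 45): 110111011001
Gen 3 (rule 86): 010001001111
Gen 4 (rule 158): 111011111110
Gen 5 (rule 101): 001100000010
Gen 6 (rule 45): 101001111010
Gen 7 (rule 86): 101110001011
Gen 8 (rule 158): 101101011010
Gen 9 (rule 101): 110111101110
Gen 10 (rule 45): 101100011000
Gen 11 (rule 86): 100110101100

Answer: 8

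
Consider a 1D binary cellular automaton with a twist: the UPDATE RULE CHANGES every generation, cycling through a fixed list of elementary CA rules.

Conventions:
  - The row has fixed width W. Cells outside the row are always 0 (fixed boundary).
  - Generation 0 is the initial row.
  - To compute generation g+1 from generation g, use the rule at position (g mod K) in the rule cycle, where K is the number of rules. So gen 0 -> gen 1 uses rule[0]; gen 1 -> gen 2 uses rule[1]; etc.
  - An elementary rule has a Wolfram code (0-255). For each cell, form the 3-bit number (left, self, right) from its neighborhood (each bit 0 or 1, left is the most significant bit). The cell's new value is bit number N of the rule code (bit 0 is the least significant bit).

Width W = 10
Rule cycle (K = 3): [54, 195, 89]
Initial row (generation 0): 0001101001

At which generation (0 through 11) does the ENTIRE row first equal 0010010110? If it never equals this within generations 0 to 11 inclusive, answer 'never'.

Answer: never

Derivation:
Gen 0: 0001101001
Gen 1 (rule 54): 0010011111
Gen 2 (rule 195): 1100101111
Gen 3 (rule 89): 1110001001
Gen 4 (rule 54): 0001011111
Gen 5 (rule 195): 1110001111
Gen 6 (rule 89): 1011101001
Gen 7 (rule 54): 1100011111
Gen 8 (rule 195): 0101101111
Gen 9 (rule 89): 0001101001
Gen 10 (rule 54): 0010011111
Gen 11 (rule 195): 1100101111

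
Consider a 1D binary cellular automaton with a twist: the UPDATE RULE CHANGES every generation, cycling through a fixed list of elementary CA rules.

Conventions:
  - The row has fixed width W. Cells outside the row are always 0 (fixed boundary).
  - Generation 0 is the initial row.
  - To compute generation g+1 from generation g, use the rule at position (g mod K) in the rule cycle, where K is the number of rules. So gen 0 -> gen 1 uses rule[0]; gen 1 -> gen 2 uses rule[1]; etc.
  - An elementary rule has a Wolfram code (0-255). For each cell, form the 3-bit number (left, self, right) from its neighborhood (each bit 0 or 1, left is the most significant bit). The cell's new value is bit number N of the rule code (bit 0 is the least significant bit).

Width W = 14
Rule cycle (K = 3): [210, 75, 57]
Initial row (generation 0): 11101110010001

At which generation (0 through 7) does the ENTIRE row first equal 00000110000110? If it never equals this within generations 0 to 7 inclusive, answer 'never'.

Gen 0: 11101110010001
Gen 1 (rule 210): 01100111101010
Gen 2 (rule 75): 11101100100000
Gen 3 (rule 57): 10011010011111
Gen 4 (rule 210): 01101001101111
Gen 5 (rule 75): 11100011101001
Gen 6 (rule 57): 10011010010100
Gen 7 (rule 210): 01101001100010

Answer: never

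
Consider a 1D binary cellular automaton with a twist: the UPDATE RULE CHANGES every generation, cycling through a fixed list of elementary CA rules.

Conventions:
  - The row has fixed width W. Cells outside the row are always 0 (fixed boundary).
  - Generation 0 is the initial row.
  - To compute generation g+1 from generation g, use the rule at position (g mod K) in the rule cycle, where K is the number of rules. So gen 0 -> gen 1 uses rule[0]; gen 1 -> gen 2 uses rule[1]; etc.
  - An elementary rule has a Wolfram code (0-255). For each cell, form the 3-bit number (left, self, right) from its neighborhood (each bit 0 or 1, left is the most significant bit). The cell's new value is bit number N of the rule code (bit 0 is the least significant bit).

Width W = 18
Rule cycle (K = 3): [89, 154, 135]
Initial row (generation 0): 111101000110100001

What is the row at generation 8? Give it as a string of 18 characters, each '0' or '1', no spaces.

Gen 0: 111101000110100001
Gen 1 (rule 89): 100100110110011100
Gen 2 (rule 154): 011011100101111010
Gen 3 (rule 135): 100001001100110010
Gen 4 (rule 89): 011100101110111001
Gen 5 (rule 154): 111011001100110110
Gen 6 (rule 135): 010000010001000000
Gen 7 (rule 89): 001111001100111111
Gen 8 (rule 154): 011110111011111110

Answer: 011110111011111110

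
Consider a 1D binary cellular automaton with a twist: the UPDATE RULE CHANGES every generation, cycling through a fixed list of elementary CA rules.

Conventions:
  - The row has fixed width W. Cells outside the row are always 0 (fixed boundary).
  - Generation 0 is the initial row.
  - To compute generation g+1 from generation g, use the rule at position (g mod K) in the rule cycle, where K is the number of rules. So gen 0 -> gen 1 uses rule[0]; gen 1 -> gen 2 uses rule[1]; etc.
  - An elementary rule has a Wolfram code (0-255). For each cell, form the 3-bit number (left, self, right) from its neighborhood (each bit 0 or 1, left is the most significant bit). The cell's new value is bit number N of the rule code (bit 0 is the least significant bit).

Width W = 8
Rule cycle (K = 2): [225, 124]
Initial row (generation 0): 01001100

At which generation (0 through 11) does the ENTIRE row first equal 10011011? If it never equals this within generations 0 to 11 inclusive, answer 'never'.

Gen 0: 01001100
Gen 1 (rule 225): 00000101
Gen 2 (rule 124): 00000111
Gen 3 (rule 225): 11110011
Gen 4 (rule 124): 10011011
Gen 5 (rule 225): 00001101
Gen 6 (rule 124): 00001111
Gen 7 (rule 225): 11100111
Gen 8 (rule 124): 10110101
Gen 9 (rule 225): 01011010
Gen 10 (rule 124): 01111111
Gen 11 (rule 225): 00111111

Answer: 4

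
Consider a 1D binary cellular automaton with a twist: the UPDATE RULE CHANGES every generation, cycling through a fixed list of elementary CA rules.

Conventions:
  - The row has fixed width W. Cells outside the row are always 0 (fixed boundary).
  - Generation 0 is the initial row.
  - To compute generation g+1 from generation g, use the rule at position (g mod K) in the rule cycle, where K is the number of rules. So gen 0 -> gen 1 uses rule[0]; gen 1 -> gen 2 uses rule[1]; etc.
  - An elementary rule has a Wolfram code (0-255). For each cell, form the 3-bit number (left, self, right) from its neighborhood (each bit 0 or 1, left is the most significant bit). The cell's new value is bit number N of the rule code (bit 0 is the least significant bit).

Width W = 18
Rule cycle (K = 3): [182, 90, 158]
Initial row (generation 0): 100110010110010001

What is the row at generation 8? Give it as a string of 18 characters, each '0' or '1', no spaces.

Answer: 100100110110001111

Derivation:
Gen 0: 100110010110010001
Gen 1 (rule 182): 111001111001111011
Gen 2 (rule 90): 101111001111001011
Gen 3 (rule 158): 101110111110111010
Gen 4 (rule 182): 110101011101010111
Gen 5 (rule 90): 110000010100000101
Gen 6 (rule 158): 101000110110001101
Gen 7 (rule 182): 111101001001010011
Gen 8 (rule 90): 100100110110001111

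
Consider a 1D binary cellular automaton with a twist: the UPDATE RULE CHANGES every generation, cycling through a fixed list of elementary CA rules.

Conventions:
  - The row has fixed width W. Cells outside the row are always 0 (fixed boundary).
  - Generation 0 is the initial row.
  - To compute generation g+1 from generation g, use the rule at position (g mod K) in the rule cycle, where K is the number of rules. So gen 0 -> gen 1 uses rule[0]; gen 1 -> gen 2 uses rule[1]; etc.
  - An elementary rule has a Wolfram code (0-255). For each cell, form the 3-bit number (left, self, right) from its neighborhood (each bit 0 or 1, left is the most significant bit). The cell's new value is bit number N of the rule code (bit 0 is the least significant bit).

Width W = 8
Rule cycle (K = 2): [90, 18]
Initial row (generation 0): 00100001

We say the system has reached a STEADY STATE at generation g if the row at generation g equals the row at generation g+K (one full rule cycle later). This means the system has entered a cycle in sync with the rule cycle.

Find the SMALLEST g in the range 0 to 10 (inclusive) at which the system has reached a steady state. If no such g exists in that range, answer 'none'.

Gen 0: 00100001
Gen 1 (rule 90): 01010010
Gen 2 (rule 18): 10001101
Gen 3 (rule 90): 01011100
Gen 4 (rule 18): 10000010
Gen 5 (rule 90): 01000101
Gen 6 (rule 18): 10101000
Gen 7 (rule 90): 00000100
Gen 8 (rule 18): 00001010
Gen 9 (rule 90): 00010001
Gen 10 (rule 18): 00101010
Gen 11 (rule 90): 01000001
Gen 12 (rule 18): 10100010

Answer: none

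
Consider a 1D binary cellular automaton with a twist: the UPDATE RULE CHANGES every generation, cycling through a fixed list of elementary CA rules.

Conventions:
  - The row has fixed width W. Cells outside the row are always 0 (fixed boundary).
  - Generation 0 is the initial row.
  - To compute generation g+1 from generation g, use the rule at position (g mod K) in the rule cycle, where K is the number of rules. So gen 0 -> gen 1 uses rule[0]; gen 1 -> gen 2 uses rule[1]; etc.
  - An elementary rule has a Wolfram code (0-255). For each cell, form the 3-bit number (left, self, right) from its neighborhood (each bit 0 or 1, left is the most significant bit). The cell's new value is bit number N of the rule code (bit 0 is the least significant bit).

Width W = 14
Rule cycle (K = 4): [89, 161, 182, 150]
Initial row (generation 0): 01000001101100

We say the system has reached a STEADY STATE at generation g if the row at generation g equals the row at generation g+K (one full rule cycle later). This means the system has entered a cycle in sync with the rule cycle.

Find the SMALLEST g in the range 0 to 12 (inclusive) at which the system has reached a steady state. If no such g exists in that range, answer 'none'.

Gen 0: 01000001101100
Gen 1 (rule 89): 00111101101111
Gen 2 (rule 161): 10011010010110
Gen 3 (rule 182): 11100111111001
Gen 4 (rule 150): 01011011110111
Gen 5 (rule 89): 00011010010101
Gen 6 (rule 161): 11000100001010
Gen 7 (rule 182): 00101110011111
Gen 8 (rule 150): 01100101101110
Gen 9 (rule 89): 01110001101011
Gen 10 (rule 161): 00100100010100
Gen 11 (rule 182): 01111110111110
Gen 12 (rule 150): 10111100011101
Gen 13 (rule 89): 00100111010100
Gen 14 (rule 161): 10000010101001
Gen 15 (rule 182): 11000111111111
Gen 16 (rule 150): 00101011111110

Answer: none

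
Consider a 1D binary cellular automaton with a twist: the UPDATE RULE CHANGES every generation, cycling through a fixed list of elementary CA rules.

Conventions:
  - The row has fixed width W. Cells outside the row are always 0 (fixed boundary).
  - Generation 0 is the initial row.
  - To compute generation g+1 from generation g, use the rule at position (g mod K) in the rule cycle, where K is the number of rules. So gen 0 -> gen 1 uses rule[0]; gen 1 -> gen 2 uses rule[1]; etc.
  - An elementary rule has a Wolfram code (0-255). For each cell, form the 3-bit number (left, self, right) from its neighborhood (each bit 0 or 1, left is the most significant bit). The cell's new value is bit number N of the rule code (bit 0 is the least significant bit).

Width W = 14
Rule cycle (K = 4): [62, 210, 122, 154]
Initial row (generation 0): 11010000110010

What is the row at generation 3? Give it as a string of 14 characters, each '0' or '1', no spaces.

Gen 0: 11010000110010
Gen 1 (rule 62): 10111001101111
Gen 2 (rule 210): 00011110100111
Gen 3 (rule 122): 00110011011101

Answer: 00110011011101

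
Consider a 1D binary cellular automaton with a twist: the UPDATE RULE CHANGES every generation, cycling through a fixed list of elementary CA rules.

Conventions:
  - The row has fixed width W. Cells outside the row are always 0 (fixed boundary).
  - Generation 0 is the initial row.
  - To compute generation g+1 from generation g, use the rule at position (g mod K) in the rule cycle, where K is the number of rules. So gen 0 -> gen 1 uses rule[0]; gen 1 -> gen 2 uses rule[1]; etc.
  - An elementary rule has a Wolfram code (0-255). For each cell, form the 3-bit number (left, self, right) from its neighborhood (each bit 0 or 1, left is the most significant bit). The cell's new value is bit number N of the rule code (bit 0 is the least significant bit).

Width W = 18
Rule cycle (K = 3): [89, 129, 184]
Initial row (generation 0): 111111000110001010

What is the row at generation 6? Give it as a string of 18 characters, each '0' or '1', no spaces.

Answer: 001010000011111010

Derivation:
Gen 0: 111111000110001010
Gen 1 (rule 89): 100001110111100001
Gen 2 (rule 129): 001100100011001100
Gen 3 (rule 184): 001010010010101010
Gen 4 (rule 89): 100001001000000001
Gen 5 (rule 129): 001100000011111100
Gen 6 (rule 184): 001010000011111010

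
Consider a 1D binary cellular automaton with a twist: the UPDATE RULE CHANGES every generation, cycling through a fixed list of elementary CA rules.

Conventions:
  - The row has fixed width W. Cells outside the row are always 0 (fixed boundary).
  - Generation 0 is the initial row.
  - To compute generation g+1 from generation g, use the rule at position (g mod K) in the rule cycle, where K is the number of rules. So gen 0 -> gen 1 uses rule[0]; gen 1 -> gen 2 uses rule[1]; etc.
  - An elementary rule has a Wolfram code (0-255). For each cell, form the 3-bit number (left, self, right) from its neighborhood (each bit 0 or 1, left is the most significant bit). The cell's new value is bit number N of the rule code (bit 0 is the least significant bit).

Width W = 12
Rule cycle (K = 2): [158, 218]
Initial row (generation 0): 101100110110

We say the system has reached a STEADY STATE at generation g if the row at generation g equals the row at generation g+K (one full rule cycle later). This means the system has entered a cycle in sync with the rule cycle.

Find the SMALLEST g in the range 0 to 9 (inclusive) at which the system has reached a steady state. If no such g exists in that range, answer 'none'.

Answer: 8

Derivation:
Gen 0: 101100110110
Gen 1 (rule 158): 101011100101
Gen 2 (rule 218): 000011111000
Gen 3 (rule 158): 000111110100
Gen 4 (rule 218): 001111110010
Gen 5 (rule 158): 011111101111
Gen 6 (rule 218): 111111101111
Gen 7 (rule 158): 111111001110
Gen 8 (rule 218): 111111111111
Gen 9 (rule 158): 111111111110
Gen 10 (rule 218): 111111111111
Gen 11 (rule 158): 111111111110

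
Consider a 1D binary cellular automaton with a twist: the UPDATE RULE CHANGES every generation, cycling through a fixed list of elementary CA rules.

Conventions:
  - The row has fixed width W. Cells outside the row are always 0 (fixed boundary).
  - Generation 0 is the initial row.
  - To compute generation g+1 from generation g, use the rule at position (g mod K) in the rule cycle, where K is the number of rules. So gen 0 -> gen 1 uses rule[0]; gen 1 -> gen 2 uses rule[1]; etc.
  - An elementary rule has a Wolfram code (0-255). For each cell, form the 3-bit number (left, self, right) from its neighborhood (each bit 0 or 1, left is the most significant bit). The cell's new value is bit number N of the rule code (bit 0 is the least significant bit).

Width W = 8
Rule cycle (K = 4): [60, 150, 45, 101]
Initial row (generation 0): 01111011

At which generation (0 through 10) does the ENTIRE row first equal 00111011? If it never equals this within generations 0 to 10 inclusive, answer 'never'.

Gen 0: 01111011
Gen 1 (rule 60): 01000110
Gen 2 (rule 150): 11101001
Gen 3 (rule 45): 10011001
Gen 4 (rule 101): 10001001
Gen 5 (rule 60): 11001101
Gen 6 (rule 150): 00110001
Gen 7 (rule 45): 10100101
Gen 8 (rule 101): 11100111
Gen 9 (rule 60): 10010100
Gen 10 (rule 150): 11110110

Answer: never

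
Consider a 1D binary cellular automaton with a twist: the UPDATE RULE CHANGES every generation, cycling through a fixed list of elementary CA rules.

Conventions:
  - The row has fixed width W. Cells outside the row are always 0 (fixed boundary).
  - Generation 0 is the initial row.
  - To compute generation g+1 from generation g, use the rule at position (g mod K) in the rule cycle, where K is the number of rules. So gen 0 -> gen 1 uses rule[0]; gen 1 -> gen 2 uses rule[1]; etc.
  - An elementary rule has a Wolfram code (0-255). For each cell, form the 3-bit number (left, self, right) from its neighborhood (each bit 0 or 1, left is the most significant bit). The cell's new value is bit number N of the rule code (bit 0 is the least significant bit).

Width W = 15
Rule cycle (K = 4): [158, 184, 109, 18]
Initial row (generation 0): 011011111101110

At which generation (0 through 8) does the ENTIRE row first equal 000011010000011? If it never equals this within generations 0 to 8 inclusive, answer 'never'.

Gen 0: 011011111101110
Gen 1 (rule 158): 110011111001101
Gen 2 (rule 184): 101011110101010
Gen 3 (rule 109): 111110011111110
Gen 4 (rule 18): 000001100000001
Gen 5 (rule 158): 000011010000011
Gen 6 (rule 184): 000010101000010
Gen 7 (rule 109): 111011111011010
Gen 8 (rule 18): 000000000000001

Answer: 5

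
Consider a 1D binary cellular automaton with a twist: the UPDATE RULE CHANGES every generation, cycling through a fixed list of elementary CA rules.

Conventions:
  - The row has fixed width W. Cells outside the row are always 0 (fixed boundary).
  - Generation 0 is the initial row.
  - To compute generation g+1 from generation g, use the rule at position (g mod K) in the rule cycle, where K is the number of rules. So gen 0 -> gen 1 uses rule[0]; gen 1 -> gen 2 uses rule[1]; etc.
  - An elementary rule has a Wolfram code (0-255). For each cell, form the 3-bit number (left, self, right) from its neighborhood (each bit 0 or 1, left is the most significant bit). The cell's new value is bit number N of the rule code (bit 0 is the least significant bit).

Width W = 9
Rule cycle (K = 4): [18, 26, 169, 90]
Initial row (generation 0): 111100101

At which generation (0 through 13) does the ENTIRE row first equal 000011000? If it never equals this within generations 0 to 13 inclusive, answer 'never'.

Answer: 1

Derivation:
Gen 0: 111100101
Gen 1 (rule 18): 000011000
Gen 2 (rule 26): 000110100
Gen 3 (rule 169): 110101001
Gen 4 (rule 90): 110000110
Gen 5 (rule 18): 001001001
Gen 6 (rule 26): 010110110
Gen 7 (rule 169): 001101100
Gen 8 (rule 90): 011101110
Gen 9 (rule 18): 100000001
Gen 10 (rule 26): 010000010
Gen 11 (rule 169): 000111000
Gen 12 (rule 90): 001101100
Gen 13 (rule 18): 010000010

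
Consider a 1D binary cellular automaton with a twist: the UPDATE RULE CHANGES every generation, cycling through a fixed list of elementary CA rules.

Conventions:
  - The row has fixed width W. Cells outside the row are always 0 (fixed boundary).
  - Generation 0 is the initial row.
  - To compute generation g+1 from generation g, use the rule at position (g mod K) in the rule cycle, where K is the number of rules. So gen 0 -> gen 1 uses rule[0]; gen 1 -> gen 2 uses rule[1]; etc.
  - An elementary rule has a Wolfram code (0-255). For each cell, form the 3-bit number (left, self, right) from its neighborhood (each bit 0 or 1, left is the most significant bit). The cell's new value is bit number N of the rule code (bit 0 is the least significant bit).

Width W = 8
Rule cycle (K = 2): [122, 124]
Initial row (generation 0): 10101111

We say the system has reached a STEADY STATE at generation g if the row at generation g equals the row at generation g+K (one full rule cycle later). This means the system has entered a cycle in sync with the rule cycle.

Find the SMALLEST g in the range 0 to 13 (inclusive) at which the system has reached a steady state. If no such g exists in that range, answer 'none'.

Gen 0: 10101111
Gen 1 (rule 122): 01011001
Gen 2 (rule 124): 01111101
Gen 3 (rule 122): 11000110
Gen 4 (rule 124): 11100111
Gen 5 (rule 122): 10111101
Gen 6 (rule 124): 11100111
Gen 7 (rule 122): 10111101
Gen 8 (rule 124): 11100111
Gen 9 (rule 122): 10111101
Gen 10 (rule 124): 11100111
Gen 11 (rule 122): 10111101
Gen 12 (rule 124): 11100111
Gen 13 (rule 122): 10111101
Gen 14 (rule 124): 11100111
Gen 15 (rule 122): 10111101

Answer: 4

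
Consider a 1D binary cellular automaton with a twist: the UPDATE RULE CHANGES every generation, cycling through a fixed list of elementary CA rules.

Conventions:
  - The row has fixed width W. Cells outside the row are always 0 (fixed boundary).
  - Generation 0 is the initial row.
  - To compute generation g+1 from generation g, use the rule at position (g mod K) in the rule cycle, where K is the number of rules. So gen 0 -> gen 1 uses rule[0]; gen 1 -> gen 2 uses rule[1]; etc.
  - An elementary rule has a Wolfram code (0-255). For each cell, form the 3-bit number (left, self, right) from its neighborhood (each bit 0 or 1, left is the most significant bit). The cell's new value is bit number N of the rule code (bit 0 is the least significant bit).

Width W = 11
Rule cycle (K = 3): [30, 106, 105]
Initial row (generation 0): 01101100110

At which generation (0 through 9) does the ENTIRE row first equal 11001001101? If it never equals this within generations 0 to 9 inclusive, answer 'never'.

Answer: never

Derivation:
Gen 0: 01101100110
Gen 1 (rule 30): 11001011101
Gen 2 (rule 106): 11010110110
Gen 3 (rule 105): 11101111110
Gen 4 (rule 30): 10001000001
Gen 5 (rule 106): 00010000010
Gen 6 (rule 105): 11000111000
Gen 7 (rule 30): 10101100100
Gen 8 (rule 106): 01011101000
Gen 9 (rule 105): 00110110011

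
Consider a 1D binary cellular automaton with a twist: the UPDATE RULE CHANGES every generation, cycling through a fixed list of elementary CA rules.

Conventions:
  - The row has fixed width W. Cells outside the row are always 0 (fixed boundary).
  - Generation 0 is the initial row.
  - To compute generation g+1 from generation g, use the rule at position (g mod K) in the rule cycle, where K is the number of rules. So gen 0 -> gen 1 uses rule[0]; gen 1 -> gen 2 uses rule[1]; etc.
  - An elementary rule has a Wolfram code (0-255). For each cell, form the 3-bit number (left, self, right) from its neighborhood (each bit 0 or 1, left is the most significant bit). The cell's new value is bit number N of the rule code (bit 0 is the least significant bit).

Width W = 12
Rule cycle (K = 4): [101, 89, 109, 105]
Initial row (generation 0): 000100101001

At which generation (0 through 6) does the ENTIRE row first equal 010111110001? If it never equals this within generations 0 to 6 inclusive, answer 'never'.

Gen 0: 000100101001
Gen 1 (rule 101): 110100111001
Gen 2 (rule 89): 110010101100
Gen 3 (rule 109): 110011111101
Gen 4 (rule 105): 110010000110
Gen 5 (rule 101): 010010110010
Gen 6 (rule 89): 001000111001

Answer: never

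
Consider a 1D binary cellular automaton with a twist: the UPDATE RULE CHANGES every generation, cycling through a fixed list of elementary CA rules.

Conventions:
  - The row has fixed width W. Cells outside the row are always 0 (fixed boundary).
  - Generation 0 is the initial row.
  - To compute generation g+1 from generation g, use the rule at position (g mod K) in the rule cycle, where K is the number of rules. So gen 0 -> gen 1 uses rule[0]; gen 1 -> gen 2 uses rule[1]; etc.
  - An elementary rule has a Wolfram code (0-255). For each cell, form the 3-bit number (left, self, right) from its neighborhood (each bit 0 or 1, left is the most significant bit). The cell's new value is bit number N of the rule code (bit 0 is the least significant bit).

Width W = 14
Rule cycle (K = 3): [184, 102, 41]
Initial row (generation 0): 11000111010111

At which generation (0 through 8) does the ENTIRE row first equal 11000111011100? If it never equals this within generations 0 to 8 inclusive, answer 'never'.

Gen 0: 11000111010111
Gen 1 (rule 184): 10100110101110
Gen 2 (rule 102): 11101011110010
Gen 3 (rule 41): 10010110000000
Gen 4 (rule 184): 01001101000000
Gen 5 (rule 102): 11010111000000
Gen 6 (rule 41): 10101100011111
Gen 7 (rule 184): 01011010011110
Gen 8 (rule 102): 11101110100010

Answer: never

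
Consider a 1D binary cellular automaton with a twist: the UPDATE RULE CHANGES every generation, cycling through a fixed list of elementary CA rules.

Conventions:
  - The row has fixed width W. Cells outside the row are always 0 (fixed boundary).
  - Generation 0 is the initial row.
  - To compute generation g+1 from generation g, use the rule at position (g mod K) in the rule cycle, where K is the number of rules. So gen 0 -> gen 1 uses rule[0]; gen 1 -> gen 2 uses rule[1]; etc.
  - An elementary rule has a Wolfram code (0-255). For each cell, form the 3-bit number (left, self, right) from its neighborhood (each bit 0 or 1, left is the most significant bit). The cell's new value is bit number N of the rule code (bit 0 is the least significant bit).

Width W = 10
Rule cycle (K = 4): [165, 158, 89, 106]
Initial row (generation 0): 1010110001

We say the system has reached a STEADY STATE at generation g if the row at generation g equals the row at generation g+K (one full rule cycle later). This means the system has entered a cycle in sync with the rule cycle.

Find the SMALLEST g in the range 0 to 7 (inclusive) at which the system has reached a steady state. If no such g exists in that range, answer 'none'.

Answer: none

Derivation:
Gen 0: 1010110001
Gen 1 (rule 165): 1111000101
Gen 2 (rule 158): 1110101101
Gen 3 (rule 89): 1010001100
Gen 4 (rule 106): 0100011100
Gen 5 (rule 165): 0101001001
Gen 6 (rule 158): 1101111111
Gen 7 (rule 89): 1101000001
Gen 8 (rule 106): 1110000010
Gen 9 (rule 165): 0100111010
Gen 10 (rule 158): 1111110011
Gen 11 (rule 89): 1000011011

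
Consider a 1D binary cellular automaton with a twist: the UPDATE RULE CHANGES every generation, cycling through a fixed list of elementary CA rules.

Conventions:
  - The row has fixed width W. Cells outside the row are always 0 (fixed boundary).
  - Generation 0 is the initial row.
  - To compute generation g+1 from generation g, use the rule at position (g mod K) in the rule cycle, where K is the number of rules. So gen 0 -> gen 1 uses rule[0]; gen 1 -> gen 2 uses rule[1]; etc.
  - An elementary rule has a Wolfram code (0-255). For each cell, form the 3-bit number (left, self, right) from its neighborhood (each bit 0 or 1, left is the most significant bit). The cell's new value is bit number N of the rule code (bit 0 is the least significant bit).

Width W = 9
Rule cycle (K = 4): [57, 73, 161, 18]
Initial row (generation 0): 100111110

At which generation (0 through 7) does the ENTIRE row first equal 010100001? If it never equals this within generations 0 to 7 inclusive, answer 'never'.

Gen 0: 100111110
Gen 1 (rule 57): 010100001
Gen 2 (rule 73): 000001100
Gen 3 (rule 161): 111100001
Gen 4 (rule 18): 000010010
Gen 5 (rule 57): 111001001
Gen 6 (rule 73): 101000000
Gen 7 (rule 161): 010011111

Answer: 1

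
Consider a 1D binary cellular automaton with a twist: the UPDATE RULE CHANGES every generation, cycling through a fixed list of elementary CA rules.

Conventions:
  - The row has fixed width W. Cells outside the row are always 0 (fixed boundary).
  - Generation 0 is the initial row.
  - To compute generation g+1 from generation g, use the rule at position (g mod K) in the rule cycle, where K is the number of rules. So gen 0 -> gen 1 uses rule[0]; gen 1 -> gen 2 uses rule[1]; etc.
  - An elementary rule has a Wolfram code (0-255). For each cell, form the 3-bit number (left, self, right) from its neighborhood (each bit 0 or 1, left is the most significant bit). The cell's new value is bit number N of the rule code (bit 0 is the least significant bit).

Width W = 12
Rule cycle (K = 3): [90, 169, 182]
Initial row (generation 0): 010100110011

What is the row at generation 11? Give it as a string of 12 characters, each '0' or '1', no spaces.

Answer: 000010111100

Derivation:
Gen 0: 010100110011
Gen 1 (rule 90): 100011111111
Gen 2 (rule 169): 001011111110
Gen 3 (rule 182): 011101111101
Gen 4 (rule 90): 110101000100
Gen 5 (rule 169): 101010010001
Gen 6 (rule 182): 111111111011
Gen 7 (rule 90): 100000001011
Gen 8 (rule 169): 001111100110
Gen 9 (rule 182): 010111011001
Gen 10 (rule 90): 100101011110
Gen 11 (rule 169): 000010111100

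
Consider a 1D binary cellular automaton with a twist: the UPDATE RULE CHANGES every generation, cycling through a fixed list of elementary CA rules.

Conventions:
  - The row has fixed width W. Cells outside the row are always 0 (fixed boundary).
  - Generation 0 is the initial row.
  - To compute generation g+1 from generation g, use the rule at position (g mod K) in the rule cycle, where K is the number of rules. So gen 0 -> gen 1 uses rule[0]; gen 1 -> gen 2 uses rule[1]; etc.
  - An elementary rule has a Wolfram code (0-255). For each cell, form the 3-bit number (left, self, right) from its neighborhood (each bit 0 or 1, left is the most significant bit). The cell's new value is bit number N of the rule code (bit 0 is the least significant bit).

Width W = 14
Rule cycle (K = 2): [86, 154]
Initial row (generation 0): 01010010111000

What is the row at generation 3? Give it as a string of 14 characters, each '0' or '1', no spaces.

Gen 0: 01010010111000
Gen 1 (rule 86): 11011110001100
Gen 2 (rule 154): 10011101011010
Gen 3 (rule 86): 11100101001011

Answer: 11100101001011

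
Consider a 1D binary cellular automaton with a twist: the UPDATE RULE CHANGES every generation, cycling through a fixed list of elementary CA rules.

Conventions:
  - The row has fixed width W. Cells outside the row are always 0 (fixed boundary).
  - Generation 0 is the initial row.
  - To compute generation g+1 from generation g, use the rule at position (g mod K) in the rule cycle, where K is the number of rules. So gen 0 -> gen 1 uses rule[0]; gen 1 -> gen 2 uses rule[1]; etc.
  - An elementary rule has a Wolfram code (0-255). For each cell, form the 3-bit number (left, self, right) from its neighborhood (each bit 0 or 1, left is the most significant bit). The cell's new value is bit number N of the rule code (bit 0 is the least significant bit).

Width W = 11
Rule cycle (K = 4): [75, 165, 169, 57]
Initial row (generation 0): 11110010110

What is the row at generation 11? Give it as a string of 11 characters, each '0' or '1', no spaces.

Answer: 00100010110

Derivation:
Gen 0: 11110010110
Gen 1 (rule 75): 10010100110
Gen 2 (rule 165): 10011100000
Gen 3 (rule 169): 00011001111
Gen 4 (rule 57): 11010101000
Gen 5 (rule 75): 11000000011
Gen 6 (rule 165): 00011111000
Gen 7 (rule 169): 11011110011
Gen 8 (rule 57): 10110001010
Gen 9 (rule 75): 00110110000
Gen 10 (rule 165): 10001000111
Gen 11 (rule 169): 00100010110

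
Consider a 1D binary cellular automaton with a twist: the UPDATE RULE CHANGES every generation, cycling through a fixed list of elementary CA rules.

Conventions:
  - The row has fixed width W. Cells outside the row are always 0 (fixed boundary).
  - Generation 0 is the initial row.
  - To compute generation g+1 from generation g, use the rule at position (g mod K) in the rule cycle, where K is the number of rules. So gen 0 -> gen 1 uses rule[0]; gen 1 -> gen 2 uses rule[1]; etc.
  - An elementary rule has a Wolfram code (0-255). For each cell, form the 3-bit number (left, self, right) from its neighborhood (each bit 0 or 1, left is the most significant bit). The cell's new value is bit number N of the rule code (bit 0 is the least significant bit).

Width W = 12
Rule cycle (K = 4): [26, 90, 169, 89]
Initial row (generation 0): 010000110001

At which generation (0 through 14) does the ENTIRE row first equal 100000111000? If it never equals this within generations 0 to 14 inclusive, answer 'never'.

Answer: 13

Derivation:
Gen 0: 010000110001
Gen 1 (rule 26): 101001101010
Gen 2 (rule 90): 000111100001
Gen 3 (rule 169): 110111001100
Gen 4 (rule 89): 110101101111
Gen 5 (rule 26): 100001001000
Gen 6 (rule 90): 010010110100
Gen 7 (rule 169): 000001101001
Gen 8 (rule 89): 111101100100
Gen 9 (rule 26): 100001011010
Gen 10 (rule 90): 010010011001
Gen 11 (rule 169): 000000010000
Gen 12 (rule 89): 111111001111
Gen 13 (rule 26): 100000111000
Gen 14 (rule 90): 010001101100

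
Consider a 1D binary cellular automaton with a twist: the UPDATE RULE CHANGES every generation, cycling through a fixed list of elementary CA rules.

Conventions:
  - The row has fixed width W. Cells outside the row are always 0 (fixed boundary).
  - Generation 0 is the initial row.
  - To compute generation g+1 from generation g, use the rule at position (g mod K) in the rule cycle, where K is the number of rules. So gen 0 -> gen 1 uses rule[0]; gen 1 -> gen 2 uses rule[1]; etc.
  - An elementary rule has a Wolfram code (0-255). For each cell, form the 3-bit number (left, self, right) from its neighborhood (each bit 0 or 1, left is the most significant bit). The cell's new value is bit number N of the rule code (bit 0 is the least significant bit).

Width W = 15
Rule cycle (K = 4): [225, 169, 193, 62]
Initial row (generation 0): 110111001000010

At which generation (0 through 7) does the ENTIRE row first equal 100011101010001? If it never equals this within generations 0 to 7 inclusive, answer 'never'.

Gen 0: 110111001000010
Gen 1 (rule 225): 011011000011000
Gen 2 (rule 169): 010110011010011
Gen 3 (rule 193): 000010001000001
Gen 4 (rule 62): 000111011100011
Gen 5 (rule 225): 110011101101001
Gen 6 (rule 169): 100011011010000
Gen 7 (rule 193): 001001001000111

Answer: never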